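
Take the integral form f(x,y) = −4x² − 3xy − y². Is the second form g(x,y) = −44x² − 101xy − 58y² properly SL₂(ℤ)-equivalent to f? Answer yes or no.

D₁ = -7, D₂ = -7
f is negative-definite; reduce −f:
−f: flip: (4,3,1)→(1,-3,4)
−f: translate: b→1 (≡-3 mod 2), so (1,-3,4)→(1,1,2)
−f: reduced (well bottom): (1,1,2) with a≤c, −a<b≤a
flip sign back: reduced form of f is (-1,-1,-2)
g is negative-definite; reduce −g:
−g: translate: b→13 (≡101 mod 88), so (44,101,58)→(44,13,1)
−g: flip: (44,13,1)→(1,-13,44)
−g: translate: b→1 (≡-13 mod 2), so (1,-13,44)→(1,1,2)
−g: reduced (well bottom): (1,1,2) with a≤c, −a<b≤a
flip sign back: reduced form of g is (-1,-1,-2)
reduced forms (-1, -1, -2) vs (-1, -1, -2) ⇒ equivalent

yes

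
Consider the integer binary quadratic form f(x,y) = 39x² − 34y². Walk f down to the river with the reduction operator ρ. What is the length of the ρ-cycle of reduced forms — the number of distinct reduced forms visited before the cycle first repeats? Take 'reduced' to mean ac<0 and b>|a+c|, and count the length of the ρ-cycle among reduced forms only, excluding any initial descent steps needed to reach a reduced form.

D = 5304, ⌊√D⌋ = 72
descent: ρ → (-34,68,5)  [lands on river]
river: ρ → (5,72,-6)
river: ρ → (-6,72,5)
river: ρ → (5,68,-34)
ρ-cycle length = 4 (tail of 1 descent step not counted)

4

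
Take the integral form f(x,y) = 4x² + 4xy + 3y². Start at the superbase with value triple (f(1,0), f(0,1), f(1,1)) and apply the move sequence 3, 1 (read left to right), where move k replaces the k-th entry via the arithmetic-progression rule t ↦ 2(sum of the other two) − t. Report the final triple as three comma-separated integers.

start (4,3,11) = (f(1,0),f(0,1),f(1,1))
replace slot 3: 2·(4+3) − 11 = 3 → (4,3,3)
replace slot 1: 2·(3+3) − 4 = 8 → (8,3,3)

8,3,3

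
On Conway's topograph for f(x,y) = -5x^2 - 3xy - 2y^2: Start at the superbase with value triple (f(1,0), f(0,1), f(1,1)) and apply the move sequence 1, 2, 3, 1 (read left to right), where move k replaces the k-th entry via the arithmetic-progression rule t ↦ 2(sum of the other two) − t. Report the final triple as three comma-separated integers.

start (-5,-2,-10) = (f(1,0),f(0,1),f(1,1))
replace slot 1: 2·((-2)+(-10)) − (-5) = -19 → (-19,-2,-10)
replace slot 2: 2·((-19)+(-10)) − (-2) = -56 → (-19,-56,-10)
replace slot 3: 2·((-19)+(-56)) − (-10) = -140 → (-19,-56,-140)
replace slot 1: 2·((-56)+(-140)) − (-19) = -373 → (-373,-56,-140)

-373,-56,-140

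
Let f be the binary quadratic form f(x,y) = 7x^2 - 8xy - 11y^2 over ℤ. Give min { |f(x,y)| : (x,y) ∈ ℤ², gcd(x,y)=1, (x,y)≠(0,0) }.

descent: ρ → (-11,8,7)  [lands on river]
river: ρ → (7,6,-12)
river: ρ → (-12,18,1)
river: ρ → (1,18,-12)
river: ρ → (-12,6,7)
river: ρ → (7,8,-11)
river: ρ → (-11,14,4)
river: ρ → (4,18,-3)
river: ρ → (-3,18,4)
river: ρ → (4,14,-11)
closes: descent 1, river 10
min |a| on river = 1

1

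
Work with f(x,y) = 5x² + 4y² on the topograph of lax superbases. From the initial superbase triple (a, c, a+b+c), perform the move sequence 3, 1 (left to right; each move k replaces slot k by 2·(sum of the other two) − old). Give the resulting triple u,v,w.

start (5,4,9) = (f(1,0),f(0,1),f(1,1))
replace slot 3: 2·(5+4) − 9 = 9 → (5,4,9)
replace slot 1: 2·(4+9) − 5 = 21 → (21,4,9)

21,4,9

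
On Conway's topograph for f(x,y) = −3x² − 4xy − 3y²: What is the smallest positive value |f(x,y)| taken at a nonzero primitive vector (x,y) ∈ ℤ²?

translate: b→-2 (≡4 mod 6), so (3,4,3)→(3,-2,2)
flip: (3,-2,2)→(2,2,3)
reduced (well bottom): (2,2,3) with a≤c, −a<b≤a
well minimum |f| = |-2| = 2 (negative-definite)

2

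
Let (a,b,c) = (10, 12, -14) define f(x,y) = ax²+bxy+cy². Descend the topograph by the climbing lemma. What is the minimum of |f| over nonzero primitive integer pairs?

river: ρ → (-14,16,8)
river: ρ → (8,16,-14)
river: ρ → (-14,12,10)
river: ρ → (10,8,-16)
river: ρ → (-16,24,2)
river: ρ → (2,24,-16)
river: ρ → (-16,8,10)
river: ρ → (10,12,-14)
closes: descent 0, river 8
min |a| on river = 2

2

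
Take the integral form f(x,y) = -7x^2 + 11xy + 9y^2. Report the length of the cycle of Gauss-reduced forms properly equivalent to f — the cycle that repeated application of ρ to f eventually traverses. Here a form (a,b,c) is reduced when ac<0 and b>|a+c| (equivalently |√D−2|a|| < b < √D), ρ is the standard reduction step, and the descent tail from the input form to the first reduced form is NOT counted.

D = 373, ⌊√D⌋ = 19
river: ρ → (9,7,-9)
river: ρ → (-9,11,7)
river: ρ → (7,17,-3)
river: ρ → (-3,19,1)
river: ρ → (1,19,-3)
river: ρ → (-3,17,7)
river: ρ → (7,11,-9)
river: ρ → (-9,7,9)
river: ρ → (9,11,-7)
river: ρ → (-7,17,3)
river: ρ → (3,19,-1)
river: ρ → (-1,19,3)
river: ρ → (3,17,-7)
river: ρ → (-7,11,9)
ρ-cycle length = 14 (tail of 0 descent steps not counted)

14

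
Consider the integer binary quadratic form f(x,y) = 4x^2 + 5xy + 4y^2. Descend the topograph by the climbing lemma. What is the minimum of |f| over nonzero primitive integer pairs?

translate: b→-3 (≡5 mod 8), so (4,5,4)→(4,-3,3)
flip: (4,-3,3)→(3,3,4)
reduced (well bottom): (3,3,4) with a≤c, −a<b≤a
well minimum = a = 3

3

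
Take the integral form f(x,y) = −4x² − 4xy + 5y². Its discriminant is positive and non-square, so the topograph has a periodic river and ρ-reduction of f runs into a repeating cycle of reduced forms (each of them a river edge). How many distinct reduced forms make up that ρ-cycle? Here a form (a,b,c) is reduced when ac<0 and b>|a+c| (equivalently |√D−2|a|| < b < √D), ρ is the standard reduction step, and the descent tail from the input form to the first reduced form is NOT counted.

D = 96, ⌊√D⌋ = 9
descent: ρ → (5,4,-4)  [lands on river]
river: ρ → (-4,4,5)
river: ρ → (5,6,-3)
river: ρ → (-3,6,5)
ρ-cycle length = 4 (tail of 1 descent step not counted)

4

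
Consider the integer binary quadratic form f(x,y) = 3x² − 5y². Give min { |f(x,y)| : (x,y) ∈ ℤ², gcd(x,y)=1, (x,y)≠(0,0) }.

descent: ρ → (-5,0,3)
descent: ρ → (3,6,-2)  [lands on river]
river: ρ → (-2,6,3)
closes: descent 2, river 2
min |a| on river = 2

2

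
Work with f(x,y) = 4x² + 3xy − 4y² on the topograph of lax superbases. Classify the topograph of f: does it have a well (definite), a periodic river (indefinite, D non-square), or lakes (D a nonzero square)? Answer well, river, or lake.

D = b²−4ac = 3² − 4·4·(-4) = 73
D > 0 non-square ⇒ indefinite ⇒ periodic river

river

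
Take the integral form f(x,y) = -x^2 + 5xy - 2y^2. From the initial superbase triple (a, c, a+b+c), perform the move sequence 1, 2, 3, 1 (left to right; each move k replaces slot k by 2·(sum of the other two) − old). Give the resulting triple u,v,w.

start (-1,-2,2) = (f(1,0),f(0,1),f(1,1))
replace slot 1: 2·((-2)+2) − (-1) = 1 → (1,-2,2)
replace slot 2: 2·(1+2) − (-2) = 8 → (1,8,2)
replace slot 3: 2·(1+8) − 2 = 16 → (1,8,16)
replace slot 1: 2·(8+16) − 1 = 47 → (47,8,16)

47,8,16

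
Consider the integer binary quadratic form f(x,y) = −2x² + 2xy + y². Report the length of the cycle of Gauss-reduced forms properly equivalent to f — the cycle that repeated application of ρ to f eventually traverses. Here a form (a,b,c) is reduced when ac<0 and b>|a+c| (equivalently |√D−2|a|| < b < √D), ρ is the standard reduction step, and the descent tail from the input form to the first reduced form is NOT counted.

D = 12, ⌊√D⌋ = 3
river: ρ → (1,2,-2)
river: ρ → (-2,2,1)
ρ-cycle length = 2 (tail of 0 descent steps not counted)

2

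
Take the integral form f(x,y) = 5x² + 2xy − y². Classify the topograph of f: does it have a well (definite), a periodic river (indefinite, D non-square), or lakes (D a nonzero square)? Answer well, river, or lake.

D = b²−4ac = 2² − 4·5·(-1) = 24
D > 0 non-square ⇒ indefinite ⇒ periodic river

river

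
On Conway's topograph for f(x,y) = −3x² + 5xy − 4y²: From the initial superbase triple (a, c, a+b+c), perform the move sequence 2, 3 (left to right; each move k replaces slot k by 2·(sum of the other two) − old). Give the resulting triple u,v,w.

start (-3,-4,-2) = (f(1,0),f(0,1),f(1,1))
replace slot 2: 2·((-3)+(-2)) − (-4) = -6 → (-3,-6,-2)
replace slot 3: 2·((-3)+(-6)) − (-2) = -16 → (-3,-6,-16)

-3,-6,-16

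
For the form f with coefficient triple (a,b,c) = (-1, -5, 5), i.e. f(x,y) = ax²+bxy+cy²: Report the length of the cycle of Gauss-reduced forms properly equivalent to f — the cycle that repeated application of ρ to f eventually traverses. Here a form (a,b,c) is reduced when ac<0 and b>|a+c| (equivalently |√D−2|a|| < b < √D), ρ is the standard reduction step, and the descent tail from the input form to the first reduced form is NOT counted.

D = 45, ⌊√D⌋ = 6
descent: ρ → (5,5,-1)  [lands on river]
river: ρ → (-1,5,5)
ρ-cycle length = 2 (tail of 1 descent step not counted)

2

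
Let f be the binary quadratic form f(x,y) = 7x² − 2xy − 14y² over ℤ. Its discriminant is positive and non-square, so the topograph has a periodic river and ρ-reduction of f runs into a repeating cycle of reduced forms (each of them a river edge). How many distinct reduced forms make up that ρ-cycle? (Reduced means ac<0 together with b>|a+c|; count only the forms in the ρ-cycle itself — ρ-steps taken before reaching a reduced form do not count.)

D = 396, ⌊√D⌋ = 19
descent: ρ → (-14,2,7)
descent: ρ → (7,12,-9)  [lands on river]
river: ρ → (-9,6,10)
river: ρ → (10,14,-5)
river: ρ → (-5,16,7)
ρ-cycle length = 4 (tail of 2 descent steps not counted)

4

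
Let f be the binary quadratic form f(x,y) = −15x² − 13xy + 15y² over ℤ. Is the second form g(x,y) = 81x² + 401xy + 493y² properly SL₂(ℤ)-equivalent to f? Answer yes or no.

D₁ = 1069, D₂ = 1069
river cycle of f (length 38): (15, 13, -15), (-15, 17, 13), (13, 9, -19), (-19, 29, 3), (3, 31, -9), (-9, 23, 15), (15, 7, -17), (-17, 27, 5), (5, 23, -27), (-27, 31, 1), … (28 more)
river cycle of g (length 38): (15, 13, -15), (-15, 17, 13), (13, 9, -19), (-19, 29, 3), (3, 31, -9), (-9, 23, 15), (15, 7, -17), (-17, 27, 5), (5, 23, -27), (-27, 31, 1), … (28 more)
cycles coincide ⇒ equivalent

yes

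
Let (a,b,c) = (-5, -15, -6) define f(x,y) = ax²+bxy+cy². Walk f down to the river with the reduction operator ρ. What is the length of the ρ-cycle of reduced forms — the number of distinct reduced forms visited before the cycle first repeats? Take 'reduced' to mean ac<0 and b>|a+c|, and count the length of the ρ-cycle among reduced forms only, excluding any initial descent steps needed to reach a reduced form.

D = 105, ⌊√D⌋ = 10
descent: ρ → (-6,3,4)  [lands on river]
river: ρ → (4,5,-5)
river: ρ → (-5,5,4)
river: ρ → (4,3,-6)
river: ρ → (-6,9,1)
river: ρ → (1,9,-6)
ρ-cycle length = 6 (tail of 1 descent step not counted)

6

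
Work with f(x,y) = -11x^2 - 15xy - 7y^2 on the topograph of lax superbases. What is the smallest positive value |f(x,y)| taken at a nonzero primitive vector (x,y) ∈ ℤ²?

translate: b→-7 (≡15 mod 22), so (11,15,7)→(11,-7,3)
flip: (11,-7,3)→(3,7,11)
translate: b→1 (≡7 mod 6), so (3,7,11)→(3,1,7)
reduced (well bottom): (3,1,7) with a≤c, −a<b≤a
well minimum |f| = |-3| = 3 (negative-definite)

3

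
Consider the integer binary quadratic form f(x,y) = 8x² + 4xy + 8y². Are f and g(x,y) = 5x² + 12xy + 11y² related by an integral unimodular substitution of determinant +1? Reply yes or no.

D₁ = -240, D₂ = -76
discriminants differ ⇒ not SL₂(ℤ)-equivalent

no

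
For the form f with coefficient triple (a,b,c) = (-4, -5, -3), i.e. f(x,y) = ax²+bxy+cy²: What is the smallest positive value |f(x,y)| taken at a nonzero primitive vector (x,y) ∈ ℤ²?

translate: b→-3 (≡5 mod 8), so (4,5,3)→(4,-3,2)
flip: (4,-3,2)→(2,3,4)
translate: b→-1 (≡3 mod 4), so (2,3,4)→(2,-1,3)
reduced (well bottom): (2,-1,3) with a≤c, −a<b≤a
well minimum |f| = |-2| = 2 (negative-definite)

2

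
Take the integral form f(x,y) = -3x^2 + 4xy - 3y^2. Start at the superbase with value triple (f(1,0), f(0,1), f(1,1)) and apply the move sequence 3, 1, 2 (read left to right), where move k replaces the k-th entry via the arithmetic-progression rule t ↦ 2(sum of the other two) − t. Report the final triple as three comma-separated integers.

start (-3,-3,-2) = (f(1,0),f(0,1),f(1,1))
replace slot 3: 2·((-3)+(-3)) − (-2) = -10 → (-3,-3,-10)
replace slot 1: 2·((-3)+(-10)) − (-3) = -23 → (-23,-3,-10)
replace slot 2: 2·((-23)+(-10)) − (-3) = -63 → (-23,-63,-10)

-23,-63,-10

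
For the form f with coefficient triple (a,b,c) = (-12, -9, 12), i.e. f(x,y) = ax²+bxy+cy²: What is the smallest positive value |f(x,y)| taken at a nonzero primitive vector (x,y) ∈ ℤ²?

descent: ρ → (12,9,-12)  [lands on river]
river: ρ → (-12,15,9)
river: ρ → (9,21,-6)
river: ρ → (-6,15,18)
river: ρ → (18,21,-3)
river: ρ → (-3,21,18)
river: ρ → (18,15,-6)
river: ρ → (-6,21,9)
river: ρ → (9,15,-12)
river: ρ → (-12,9,12)
river: ρ → (12,15,-9)
river: ρ → (-9,21,6)
river: ρ → (6,15,-18)
river: ρ → (-18,21,3)
river: ρ → (3,21,-18)
river: ρ → (-18,15,6)
river: ρ → (6,21,-9)
river: ρ → (-9,15,12)
closes: descent 1, river 18
min |a| on river = 3

3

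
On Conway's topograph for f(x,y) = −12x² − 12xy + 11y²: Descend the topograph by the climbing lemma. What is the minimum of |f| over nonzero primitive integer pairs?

descent: ρ → (11,12,-12)  [lands on river]
river: ρ → (-12,12,11)
river: ρ → (11,10,-13)
river: ρ → (-13,16,8)
river: ρ → (8,16,-13)
river: ρ → (-13,10,11)
closes: descent 1, river 6
min |a| on river = 8

8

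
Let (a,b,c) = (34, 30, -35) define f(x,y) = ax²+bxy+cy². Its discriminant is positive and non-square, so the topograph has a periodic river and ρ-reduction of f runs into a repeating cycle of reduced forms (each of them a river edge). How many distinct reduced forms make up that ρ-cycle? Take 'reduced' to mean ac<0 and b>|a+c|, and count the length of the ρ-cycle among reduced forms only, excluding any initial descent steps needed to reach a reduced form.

D = 5660, ⌊√D⌋ = 75
river: ρ → (-35,40,29)
river: ρ → (29,18,-46)
river: ρ → (-46,74,1)
river: ρ → (1,74,-46)
river: ρ → (-46,18,29)
river: ρ → (29,40,-35)
river: ρ → (-35,30,34)
river: ρ → (34,38,-31)
river: ρ → (-31,24,41)
river: ρ → (41,58,-14)
river: ρ → (-14,54,49)
river: ρ → (49,44,-19)
river: ρ → (-19,70,10)
river: ρ → (10,70,-19)
river: ρ → (-19,44,49)
river: ρ → (49,54,-14)
river: ρ → (-14,58,41)
river: ρ → (41,24,-31)
river: ρ → (-31,38,34)
river: ρ → (34,30,-35)
ρ-cycle length = 20 (tail of 0 descent steps not counted)

20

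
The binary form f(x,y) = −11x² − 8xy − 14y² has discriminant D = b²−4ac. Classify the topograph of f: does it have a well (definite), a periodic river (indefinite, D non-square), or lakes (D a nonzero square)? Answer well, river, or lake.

D = b²−4ac = (-8)² − 4·(-11)·(-14) = -552
D < 0 ⇒ definite ⇒ every region one sign ⇒ single well

well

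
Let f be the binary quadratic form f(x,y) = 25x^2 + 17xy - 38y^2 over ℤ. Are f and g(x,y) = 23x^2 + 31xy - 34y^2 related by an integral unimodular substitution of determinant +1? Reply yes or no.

D₁ = 4089, D₂ = 4089
river cycle of f (length 42): (-38, 59, 4), (4, 61, -23), (-23, 31, 34), (34, 37, -20), (-20, 43, 28), (28, 13, -35), (-35, 57, 6), (6, 63, -5), (-5, 57, 42), (42, 27, -20), … (32 more)
river cycle of g (length 42): (-34, 37, 20), (20, 43, -28), (-28, 13, 35), (35, 57, -6), (-6, 63, 5), (5, 57, -42), (-42, 27, 20), (20, 53, -16), (-16, 43, 35), (35, 27, -24), … (32 more)
cycles differ ⇒ inequivalent

no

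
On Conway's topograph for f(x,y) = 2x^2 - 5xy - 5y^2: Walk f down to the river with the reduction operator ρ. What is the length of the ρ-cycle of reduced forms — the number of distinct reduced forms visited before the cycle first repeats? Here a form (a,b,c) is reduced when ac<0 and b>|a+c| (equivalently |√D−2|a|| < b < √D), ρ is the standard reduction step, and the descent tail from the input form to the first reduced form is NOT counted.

D = 65, ⌊√D⌋ = 8
descent: ρ → (-5,5,2)  [lands on river]
river: ρ → (2,7,-2)
river: ρ → (-2,5,5)
river: ρ → (5,5,-2)
river: ρ → (-2,7,2)
river: ρ → (2,5,-5)
ρ-cycle length = 6 (tail of 1 descent step not counted)

6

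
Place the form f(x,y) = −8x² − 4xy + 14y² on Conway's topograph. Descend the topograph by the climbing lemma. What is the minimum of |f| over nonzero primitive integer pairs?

descent: ρ → (14,4,-8)
descent: ρ → (-8,12,10)  [lands on river]
river: ρ → (10,8,-10)
river: ρ → (-10,12,8)
river: ρ → (8,20,-2)
river: ρ → (-2,20,8)
river: ρ → (8,12,-10)
river: ρ → (-10,8,10)
river: ρ → (10,12,-8)
river: ρ → (-8,20,2)
river: ρ → (2,20,-8)
closes: descent 2, river 10
min |a| on river = 2

2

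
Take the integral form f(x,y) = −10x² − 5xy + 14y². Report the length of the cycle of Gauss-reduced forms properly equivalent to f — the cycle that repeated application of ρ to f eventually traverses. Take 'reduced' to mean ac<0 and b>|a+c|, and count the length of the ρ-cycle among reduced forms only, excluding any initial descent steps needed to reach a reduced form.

D = 585, ⌊√D⌋ = 24
descent: ρ → (14,5,-10)  [lands on river]
river: ρ → (-10,15,9)
river: ρ → (9,21,-4)
river: ρ → (-4,19,14)
river: ρ → (14,9,-9)
river: ρ → (-9,9,14)
river: ρ → (14,19,-4)
river: ρ → (-4,21,9)
river: ρ → (9,15,-10)
river: ρ → (-10,5,14)
river: ρ → (14,23,-1)
river: ρ → (-1,23,14)
ρ-cycle length = 12 (tail of 1 descent step not counted)

12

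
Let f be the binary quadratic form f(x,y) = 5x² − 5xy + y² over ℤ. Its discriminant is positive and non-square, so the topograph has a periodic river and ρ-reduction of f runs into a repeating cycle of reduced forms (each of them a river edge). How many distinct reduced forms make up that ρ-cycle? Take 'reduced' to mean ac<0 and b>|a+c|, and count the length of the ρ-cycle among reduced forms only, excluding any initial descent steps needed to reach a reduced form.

D = 5, ⌊√D⌋ = 2
descent: ρ → (1,1,-1)  [lands on river]
river: ρ → (-1,1,1)
ρ-cycle length = 2 (tail of 1 descent step not counted)

2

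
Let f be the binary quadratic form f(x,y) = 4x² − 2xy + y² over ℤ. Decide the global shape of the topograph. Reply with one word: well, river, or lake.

D = b²−4ac = (-2)² − 4·4·1 = -12
D < 0 ⇒ definite ⇒ every region one sign ⇒ single well

well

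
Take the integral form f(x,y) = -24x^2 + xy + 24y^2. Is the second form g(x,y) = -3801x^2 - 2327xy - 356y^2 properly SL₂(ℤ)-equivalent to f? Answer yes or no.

D₁ = 2305, D₂ = 2305
river cycle of f (length 6): (24, 47, -1), (-1, 47, 24), (24, 1, -24), (-24, 47, 1), (1, 47, -24), (-24, 1, 24)
river cycle of g (length 6): (-24, 1, 24), (24, 47, -1), (-1, 47, 24), (24, 1, -24), (-24, 47, 1), (1, 47, -24)
cycles coincide ⇒ equivalent

yes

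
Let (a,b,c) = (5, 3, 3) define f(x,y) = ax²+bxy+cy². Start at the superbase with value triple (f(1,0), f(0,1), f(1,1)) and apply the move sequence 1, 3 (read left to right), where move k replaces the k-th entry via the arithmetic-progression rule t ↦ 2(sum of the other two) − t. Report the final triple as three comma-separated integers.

start (5,3,11) = (f(1,0),f(0,1),f(1,1))
replace slot 1: 2·(3+11) − 5 = 23 → (23,3,11)
replace slot 3: 2·(23+3) − 11 = 41 → (23,3,41)

23,3,41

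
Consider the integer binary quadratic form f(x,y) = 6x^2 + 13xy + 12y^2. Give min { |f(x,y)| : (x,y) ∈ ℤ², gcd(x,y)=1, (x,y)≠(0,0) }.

translate: b→1 (≡13 mod 12), so (6,13,12)→(6,1,5)
flip: (6,1,5)→(5,-1,6)
reduced (well bottom): (5,-1,6) with a≤c, −a<b≤a
well minimum = a = 5

5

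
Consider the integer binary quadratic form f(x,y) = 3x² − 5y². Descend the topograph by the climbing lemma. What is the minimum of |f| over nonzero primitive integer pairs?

descent: ρ → (-5,0,3)
descent: ρ → (3,6,-2)  [lands on river]
river: ρ → (-2,6,3)
closes: descent 2, river 2
min |a| on river = 2

2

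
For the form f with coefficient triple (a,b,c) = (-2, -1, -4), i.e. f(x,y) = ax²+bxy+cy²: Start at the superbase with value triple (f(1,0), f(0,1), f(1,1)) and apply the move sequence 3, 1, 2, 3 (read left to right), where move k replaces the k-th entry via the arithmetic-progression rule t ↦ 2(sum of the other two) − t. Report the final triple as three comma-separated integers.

start (-2,-4,-7) = (f(1,0),f(0,1),f(1,1))
replace slot 3: 2·((-2)+(-4)) − (-7) = -5 → (-2,-4,-5)
replace slot 1: 2·((-4)+(-5)) − (-2) = -16 → (-16,-4,-5)
replace slot 2: 2·((-16)+(-5)) − (-4) = -38 → (-16,-38,-5)
replace slot 3: 2·((-16)+(-38)) − (-5) = -103 → (-16,-38,-103)

-16,-38,-103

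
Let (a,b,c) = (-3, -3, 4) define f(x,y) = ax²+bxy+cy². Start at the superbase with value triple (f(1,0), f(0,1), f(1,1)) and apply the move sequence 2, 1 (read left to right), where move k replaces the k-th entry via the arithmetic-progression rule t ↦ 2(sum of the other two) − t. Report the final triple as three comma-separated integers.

start (-3,4,-2) = (f(1,0),f(0,1),f(1,1))
replace slot 2: 2·((-3)+(-2)) − 4 = -14 → (-3,-14,-2)
replace slot 1: 2·((-14)+(-2)) − (-3) = -29 → (-29,-14,-2)

-29,-14,-2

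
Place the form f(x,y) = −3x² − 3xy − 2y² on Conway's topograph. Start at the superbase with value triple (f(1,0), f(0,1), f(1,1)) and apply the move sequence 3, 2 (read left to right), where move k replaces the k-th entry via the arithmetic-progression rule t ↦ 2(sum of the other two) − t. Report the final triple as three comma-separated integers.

start (-3,-2,-8) = (f(1,0),f(0,1),f(1,1))
replace slot 3: 2·((-3)+(-2)) − (-8) = -2 → (-3,-2,-2)
replace slot 2: 2·((-3)+(-2)) − (-2) = -8 → (-3,-8,-2)

-3,-8,-2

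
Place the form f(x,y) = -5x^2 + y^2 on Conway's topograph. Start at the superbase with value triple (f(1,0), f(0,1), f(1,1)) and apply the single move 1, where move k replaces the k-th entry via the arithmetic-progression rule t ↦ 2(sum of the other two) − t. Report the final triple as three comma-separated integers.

start (-5,1,-4) = (f(1,0),f(0,1),f(1,1))
replace slot 1: 2·(1+(-4)) − (-5) = -1 → (-1,1,-4)

-1,1,-4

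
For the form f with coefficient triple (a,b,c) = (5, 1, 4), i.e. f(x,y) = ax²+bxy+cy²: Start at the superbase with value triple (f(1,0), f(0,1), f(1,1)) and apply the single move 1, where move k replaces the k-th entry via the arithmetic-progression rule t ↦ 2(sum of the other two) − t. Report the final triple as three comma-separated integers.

start (5,4,10) = (f(1,0),f(0,1),f(1,1))
replace slot 1: 2·(4+10) − 5 = 23 → (23,4,10)

23,4,10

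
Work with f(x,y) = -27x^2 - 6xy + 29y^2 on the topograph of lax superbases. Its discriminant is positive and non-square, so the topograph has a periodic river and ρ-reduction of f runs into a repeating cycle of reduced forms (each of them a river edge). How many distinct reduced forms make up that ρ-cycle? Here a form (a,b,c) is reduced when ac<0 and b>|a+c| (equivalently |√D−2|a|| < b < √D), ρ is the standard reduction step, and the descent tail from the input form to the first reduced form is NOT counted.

D = 3168, ⌊√D⌋ = 56
descent: ρ → (29,6,-27)  [lands on river]
river: ρ → (-27,48,8)
river: ρ → (8,48,-27)
river: ρ → (-27,6,29)
river: ρ → (29,52,-4)
river: ρ → (-4,52,29)
ρ-cycle length = 6 (tail of 1 descent step not counted)

6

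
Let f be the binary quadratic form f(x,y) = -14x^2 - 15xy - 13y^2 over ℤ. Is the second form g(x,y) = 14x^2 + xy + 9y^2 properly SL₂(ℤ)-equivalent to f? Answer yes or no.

D₁ = -503, D₂ = -503
f is negative-definite; reduce −f:
−f: translate: b→-13 (≡15 mod 28), so (14,15,13)→(14,-13,12)
−f: flip: (14,-13,12)→(12,13,14)
−f: translate: b→-11 (≡13 mod 24), so (12,13,14)→(12,-11,13)
−f: reduced (well bottom): (12,-11,13) with a≤c, −a<b≤a
flip sign back: reduced form of f is (-12,11,-13)
g: flip: (14,1,9)→(9,-1,14)
g: reduced (well bottom): (9,-1,14) with a≤c, −a<b≤a
reduced forms (-12, 11, -13) vs (9, -1, 14) ⇒ inequivalent

no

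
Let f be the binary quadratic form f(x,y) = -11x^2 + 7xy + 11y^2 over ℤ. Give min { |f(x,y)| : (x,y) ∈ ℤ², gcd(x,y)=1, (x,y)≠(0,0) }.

river: ρ → (11,15,-7)
river: ρ → (-7,13,13)
river: ρ → (13,13,-7)
river: ρ → (-7,15,11)
river: ρ → (11,7,-11)
river: ρ → (-11,15,7)
river: ρ → (7,13,-13)
river: ρ → (-13,13,7)
river: ρ → (7,15,-11)
river: ρ → (-11,7,11)
closes: descent 0, river 10
min |a| on river = 7

7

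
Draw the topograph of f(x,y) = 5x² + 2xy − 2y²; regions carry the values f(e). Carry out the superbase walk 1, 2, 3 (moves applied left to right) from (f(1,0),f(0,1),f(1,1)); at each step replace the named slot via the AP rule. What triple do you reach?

start (5,-2,5) = (f(1,0),f(0,1),f(1,1))
replace slot 1: 2·((-2)+5) − 5 = 1 → (1,-2,5)
replace slot 2: 2·(1+5) − (-2) = 14 → (1,14,5)
replace slot 3: 2·(1+14) − 5 = 25 → (1,14,25)

1,14,25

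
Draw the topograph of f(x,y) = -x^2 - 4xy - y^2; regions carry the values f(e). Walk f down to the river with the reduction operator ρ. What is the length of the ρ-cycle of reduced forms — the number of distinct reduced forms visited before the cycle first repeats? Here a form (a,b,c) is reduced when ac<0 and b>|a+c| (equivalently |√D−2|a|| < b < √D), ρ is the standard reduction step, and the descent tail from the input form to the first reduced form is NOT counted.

D = 12, ⌊√D⌋ = 3
descent: ρ → (-1,2,2)  [lands on river]
river: ρ → (2,2,-1)
ρ-cycle length = 2 (tail of 1 descent step not counted)

2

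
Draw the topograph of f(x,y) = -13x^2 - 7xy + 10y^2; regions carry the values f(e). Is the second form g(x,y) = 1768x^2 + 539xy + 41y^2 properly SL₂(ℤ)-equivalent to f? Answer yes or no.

D₁ = 569, D₂ = 569
river cycle of f (length 42): (10, 7, -13), (-13, 19, 4), (4, 21, -8), (-8, 11, 14), (14, 17, -5), (-5, 23, 2), (2, 21, -16), (-16, 11, 7), (7, 17, -10), (-10, 23, 1), … (32 more)
river cycle of g (length 42): (4, 21, -8), (-8, 11, 14), (14, 17, -5), (-5, 23, 2), (2, 21, -16), (-16, 11, 7), (7, 17, -10), (-10, 23, 1), (1, 23, -10), (-10, 17, 7), … (32 more)
cycles coincide ⇒ equivalent

yes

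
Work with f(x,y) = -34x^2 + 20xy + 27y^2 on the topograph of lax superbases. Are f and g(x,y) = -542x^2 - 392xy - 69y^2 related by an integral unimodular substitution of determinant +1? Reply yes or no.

D₁ = 4072, D₂ = 4072
river cycle of f (length 30): (27, 34, -27), (-27, 20, 34), (34, 48, -13), (-13, 56, 18), (18, 52, -19), (-19, 62, 3), (3, 58, -59), (-59, 60, 2), (2, 60, -59), (-59, 58, 3), … (20 more)
river cycle of g (length 30): (13, 48, -34), (-34, 20, 27), (27, 34, -27), (-27, 20, 34), (34, 48, -13), (-13, 56, 18), (18, 52, -19), (-19, 62, 3), (3, 58, -59), (-59, 60, 2), … (20 more)
cycles coincide ⇒ equivalent

yes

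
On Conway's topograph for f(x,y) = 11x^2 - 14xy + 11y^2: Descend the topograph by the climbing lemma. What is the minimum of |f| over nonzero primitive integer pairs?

translate: b→8 (≡-14 mod 22), so (11,-14,11)→(11,8,8)
flip: (11,8,8)→(8,-8,11)
translate: b→8 (≡-8 mod 16), so (8,-8,11)→(8,8,11)
reduced (well bottom): (8,8,11) with a≤c, −a<b≤a
well minimum = a = 8

8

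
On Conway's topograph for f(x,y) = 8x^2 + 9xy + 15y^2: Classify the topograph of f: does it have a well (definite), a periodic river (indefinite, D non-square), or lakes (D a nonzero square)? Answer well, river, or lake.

D = b²−4ac = 9² − 4·8·15 = -399
D < 0 ⇒ definite ⇒ every region one sign ⇒ single well

well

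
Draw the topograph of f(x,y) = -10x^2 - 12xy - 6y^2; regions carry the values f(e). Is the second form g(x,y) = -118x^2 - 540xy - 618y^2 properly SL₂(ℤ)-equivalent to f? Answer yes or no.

D₁ = -96, D₂ = -96
f is negative-definite; reduce −f:
−f: translate: b→-8 (≡12 mod 20), so (10,12,6)→(10,-8,4)
−f: flip: (10,-8,4)→(4,8,10)
−f: translate: b→0 (≡8 mod 8), so (4,8,10)→(4,0,6)
−f: reduced (well bottom): (4,0,6) with a≤c, −a<b≤a
flip sign back: reduced form of f is (-4,0,-6)
g is negative-definite; reduce −g:
−g: translate: b→68 (≡540 mod 236), so (118,540,618)→(118,68,10)
−g: flip: (118,68,10)→(10,-68,118)
−g: translate: b→-8 (≡-68 mod 20), so (10,-68,118)→(10,-8,4)
−g: flip: (10,-8,4)→(4,8,10)
−g: translate: b→0 (≡8 mod 8), so (4,8,10)→(4,0,6)
−g: reduced (well bottom): (4,0,6) with a≤c, −a<b≤a
flip sign back: reduced form of g is (-4,0,-6)
reduced forms (-4, 0, -6) vs (-4, 0, -6) ⇒ equivalent

yes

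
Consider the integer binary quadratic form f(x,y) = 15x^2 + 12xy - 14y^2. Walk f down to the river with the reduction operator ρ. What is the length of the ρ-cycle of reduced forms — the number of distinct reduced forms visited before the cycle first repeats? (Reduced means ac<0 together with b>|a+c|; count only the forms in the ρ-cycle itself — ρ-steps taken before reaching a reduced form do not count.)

D = 984, ⌊√D⌋ = 31
river: ρ → (-14,16,13)
river: ρ → (13,10,-17)
river: ρ → (-17,24,6)
river: ρ → (6,24,-17)
river: ρ → (-17,10,13)
river: ρ → (13,16,-14)
river: ρ → (-14,12,15)
river: ρ → (15,18,-11)
river: ρ → (-11,26,7)
river: ρ → (7,30,-3)
river: ρ → (-3,30,7)
river: ρ → (7,26,-11)
river: ρ → (-11,18,15)
river: ρ → (15,12,-14)
ρ-cycle length = 14 (tail of 0 descent steps not counted)

14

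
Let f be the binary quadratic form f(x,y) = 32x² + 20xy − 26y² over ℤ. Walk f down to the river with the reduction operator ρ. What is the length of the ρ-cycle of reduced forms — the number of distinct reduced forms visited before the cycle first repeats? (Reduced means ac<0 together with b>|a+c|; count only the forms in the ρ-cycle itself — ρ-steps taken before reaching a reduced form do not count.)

D = 3728, ⌊√D⌋ = 61
river: ρ → (-26,32,26)
river: ρ → (26,20,-32)
river: ρ → (-32,44,14)
river: ρ → (14,40,-38)
river: ρ → (-38,36,16)
river: ρ → (16,60,-2)
river: ρ → (-2,60,16)
river: ρ → (16,36,-38)
river: ρ → (-38,40,14)
river: ρ → (14,44,-32)
river: ρ → (-32,20,26)
river: ρ → (26,32,-26)
river: ρ → (-26,20,32)
river: ρ → (32,44,-14)
river: ρ → (-14,40,38)
river: ρ → (38,36,-16)
river: ρ → (-16,60,2)
river: ρ → (2,60,-16)
river: ρ → (-16,36,38)
river: ρ → (38,40,-14)
river: ρ → (-14,44,32)
river: ρ → (32,20,-26)
ρ-cycle length = 22 (tail of 0 descent steps not counted)

22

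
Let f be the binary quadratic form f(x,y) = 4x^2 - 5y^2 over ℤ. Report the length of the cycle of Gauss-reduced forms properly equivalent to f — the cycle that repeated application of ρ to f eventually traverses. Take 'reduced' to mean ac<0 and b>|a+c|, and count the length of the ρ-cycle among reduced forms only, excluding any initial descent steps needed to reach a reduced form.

D = 80, ⌊√D⌋ = 8
descent: ρ → (-5,0,4)
descent: ρ → (4,8,-1)  [lands on river]
river: ρ → (-1,8,4)
ρ-cycle length = 2 (tail of 2 descent steps not counted)

2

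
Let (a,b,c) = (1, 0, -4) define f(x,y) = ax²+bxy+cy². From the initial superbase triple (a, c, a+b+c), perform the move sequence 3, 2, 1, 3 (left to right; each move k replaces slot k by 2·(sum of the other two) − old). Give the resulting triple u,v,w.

start (1,-4,-3) = (f(1,0),f(0,1),f(1,1))
replace slot 3: 2·(1+(-4)) − (-3) = -3 → (1,-4,-3)
replace slot 2: 2·(1+(-3)) − (-4) = 0 → (1,0,-3)
replace slot 1: 2·(0+(-3)) − 1 = -7 → (-7,0,-3)
replace slot 3: 2·((-7)+0) − (-3) = -11 → (-7,0,-11)

-7,0,-11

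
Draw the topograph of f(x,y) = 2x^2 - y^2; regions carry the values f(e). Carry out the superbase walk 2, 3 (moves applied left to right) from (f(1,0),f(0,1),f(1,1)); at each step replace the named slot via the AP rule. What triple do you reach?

start (2,-1,1) = (f(1,0),f(0,1),f(1,1))
replace slot 2: 2·(2+1) − (-1) = 7 → (2,7,1)
replace slot 3: 2·(2+7) − 1 = 17 → (2,7,17)

2,7,17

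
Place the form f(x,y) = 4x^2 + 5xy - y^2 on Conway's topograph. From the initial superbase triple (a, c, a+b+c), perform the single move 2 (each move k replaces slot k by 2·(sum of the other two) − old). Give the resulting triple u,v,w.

start (4,-1,8) = (f(1,0),f(0,1),f(1,1))
replace slot 2: 2·(4+8) − (-1) = 25 → (4,25,8)

4,25,8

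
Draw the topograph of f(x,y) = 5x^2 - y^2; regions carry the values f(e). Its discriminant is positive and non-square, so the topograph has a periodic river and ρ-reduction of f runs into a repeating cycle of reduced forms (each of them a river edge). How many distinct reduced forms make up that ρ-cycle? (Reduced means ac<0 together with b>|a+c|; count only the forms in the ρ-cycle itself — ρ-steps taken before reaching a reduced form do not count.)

D = 20, ⌊√D⌋ = 4
descent: ρ → (-1,4,1)  [lands on river]
river: ρ → (1,4,-1)
ρ-cycle length = 2 (tail of 1 descent step not counted)

2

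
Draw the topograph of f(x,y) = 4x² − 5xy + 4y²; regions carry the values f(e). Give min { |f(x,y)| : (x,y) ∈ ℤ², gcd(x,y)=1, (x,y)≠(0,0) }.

translate: b→3 (≡-5 mod 8), so (4,-5,4)→(4,3,3)
flip: (4,3,3)→(3,-3,4)
translate: b→3 (≡-3 mod 6), so (3,-3,4)→(3,3,4)
reduced (well bottom): (3,3,4) with a≤c, −a<b≤a
well minimum = a = 3

3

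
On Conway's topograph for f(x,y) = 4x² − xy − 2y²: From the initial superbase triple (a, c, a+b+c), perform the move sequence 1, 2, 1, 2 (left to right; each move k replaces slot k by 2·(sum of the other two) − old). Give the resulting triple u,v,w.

start (4,-2,1) = (f(1,0),f(0,1),f(1,1))
replace slot 1: 2·((-2)+1) − 4 = -6 → (-6,-2,1)
replace slot 2: 2·((-6)+1) − (-2) = -8 → (-6,-8,1)
replace slot 1: 2·((-8)+1) − (-6) = -8 → (-8,-8,1)
replace slot 2: 2·((-8)+1) − (-8) = -6 → (-8,-6,1)

-8,-6,1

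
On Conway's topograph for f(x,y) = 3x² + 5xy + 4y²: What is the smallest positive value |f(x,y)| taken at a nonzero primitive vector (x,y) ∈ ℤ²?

translate: b→-1 (≡5 mod 6), so (3,5,4)→(3,-1,2)
flip: (3,-1,2)→(2,1,3)
reduced (well bottom): (2,1,3) with a≤c, −a<b≤a
well minimum = a = 2

2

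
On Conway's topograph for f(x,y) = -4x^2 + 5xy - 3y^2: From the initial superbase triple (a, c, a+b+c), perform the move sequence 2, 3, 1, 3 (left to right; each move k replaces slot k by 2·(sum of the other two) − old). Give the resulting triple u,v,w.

start (-4,-3,-2) = (f(1,0),f(0,1),f(1,1))
replace slot 2: 2·((-4)+(-2)) − (-3) = -9 → (-4,-9,-2)
replace slot 3: 2·((-4)+(-9)) − (-2) = -24 → (-4,-9,-24)
replace slot 1: 2·((-9)+(-24)) − (-4) = -62 → (-62,-9,-24)
replace slot 3: 2·((-62)+(-9)) − (-24) = -118 → (-62,-9,-118)

-62,-9,-118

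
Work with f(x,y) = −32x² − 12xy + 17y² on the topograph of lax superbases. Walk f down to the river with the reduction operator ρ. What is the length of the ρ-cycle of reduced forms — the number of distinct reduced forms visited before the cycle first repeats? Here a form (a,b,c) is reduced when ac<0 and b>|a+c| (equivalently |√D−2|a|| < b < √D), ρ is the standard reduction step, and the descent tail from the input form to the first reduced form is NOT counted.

D = 2320, ⌊√D⌋ = 48
descent: ρ → (17,46,-3)  [lands on river]
river: ρ → (-3,44,32)
river: ρ → (32,20,-15)
river: ρ → (-15,40,12)
river: ρ → (12,32,-27)
river: ρ → (-27,22,17)
ρ-cycle length = 6 (tail of 1 descent step not counted)

6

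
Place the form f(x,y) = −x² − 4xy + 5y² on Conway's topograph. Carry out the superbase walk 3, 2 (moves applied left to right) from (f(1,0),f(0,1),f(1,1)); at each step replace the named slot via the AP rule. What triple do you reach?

start (-1,5,0) = (f(1,0),f(0,1),f(1,1))
replace slot 3: 2·((-1)+5) − 0 = 8 → (-1,5,8)
replace slot 2: 2·((-1)+8) − 5 = 9 → (-1,9,8)

-1,9,8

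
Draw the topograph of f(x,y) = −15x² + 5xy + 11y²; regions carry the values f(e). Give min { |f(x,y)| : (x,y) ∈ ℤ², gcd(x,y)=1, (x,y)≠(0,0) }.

river: ρ → (11,17,-9)
river: ρ → (-9,19,9)
river: ρ → (9,17,-11)
river: ρ → (-11,5,15)
river: ρ → (15,25,-1)
river: ρ → (-1,25,15)
river: ρ → (15,5,-11)
river: ρ → (-11,17,9)
river: ρ → (9,19,-9)
river: ρ → (-9,17,11)
river: ρ → (11,5,-15)
river: ρ → (-15,25,1)
river: ρ → (1,25,-15)
river: ρ → (-15,5,11)
closes: descent 0, river 14
min |a| on river = 1

1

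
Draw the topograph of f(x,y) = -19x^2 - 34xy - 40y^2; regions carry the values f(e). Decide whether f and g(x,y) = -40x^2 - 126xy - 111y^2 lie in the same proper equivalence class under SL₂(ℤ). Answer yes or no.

D₁ = -1884, D₂ = -1884
f is negative-definite; reduce −f:
−f: translate: b→-4 (≡34 mod 38), so (19,34,40)→(19,-4,25)
−f: reduced (well bottom): (19,-4,25) with a≤c, −a<b≤a
flip sign back: reduced form of f is (-19,4,-25)
g is negative-definite; reduce −g:
−g: translate: b→-34 (≡126 mod 80), so (40,126,111)→(40,-34,19)
−g: flip: (40,-34,19)→(19,34,40)
−g: translate: b→-4 (≡34 mod 38), so (19,34,40)→(19,-4,25)
−g: reduced (well bottom): (19,-4,25) with a≤c, −a<b≤a
flip sign back: reduced form of g is (-19,4,-25)
reduced forms (-19, 4, -25) vs (-19, 4, -25) ⇒ equivalent

yes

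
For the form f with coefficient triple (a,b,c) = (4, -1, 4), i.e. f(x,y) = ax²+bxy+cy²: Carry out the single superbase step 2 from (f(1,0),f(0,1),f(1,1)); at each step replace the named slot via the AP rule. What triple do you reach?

start (4,4,7) = (f(1,0),f(0,1),f(1,1))
replace slot 2: 2·(4+7) − 4 = 18 → (4,18,7)

4,18,7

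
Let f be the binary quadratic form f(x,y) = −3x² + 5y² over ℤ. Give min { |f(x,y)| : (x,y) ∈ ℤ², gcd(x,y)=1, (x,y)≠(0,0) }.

descent: ρ → (5,0,-3)
descent: ρ → (-3,6,2)  [lands on river]
river: ρ → (2,6,-3)
closes: descent 2, river 2
min |a| on river = 2

2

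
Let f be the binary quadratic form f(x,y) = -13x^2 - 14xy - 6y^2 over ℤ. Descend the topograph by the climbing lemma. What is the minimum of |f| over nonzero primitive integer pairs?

translate: b→-12 (≡14 mod 26), so (13,14,6)→(13,-12,5)
flip: (13,-12,5)→(5,12,13)
translate: b→2 (≡12 mod 10), so (5,12,13)→(5,2,6)
reduced (well bottom): (5,2,6) with a≤c, −a<b≤a
well minimum |f| = |-5| = 5 (negative-definite)

5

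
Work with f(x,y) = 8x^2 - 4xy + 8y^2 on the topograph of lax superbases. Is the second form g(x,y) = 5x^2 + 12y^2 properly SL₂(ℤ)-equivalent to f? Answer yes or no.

D₁ = -240, D₂ = -240
f: flip: (8,-4,8)→(8,4,8)
f: reduced (well bottom): (8,4,8) with a≤c, −a<b≤a
g: reduced (well bottom): (5,0,12) with a≤c, −a<b≤a
reduced forms (8, 4, 8) vs (5, 0, 12) ⇒ inequivalent

no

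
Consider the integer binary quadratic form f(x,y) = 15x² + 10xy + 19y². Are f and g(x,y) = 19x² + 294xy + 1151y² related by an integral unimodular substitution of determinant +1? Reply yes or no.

D₁ = -1040, D₂ = -1040
f: reduced (well bottom): (15,10,19) with a≤c, −a<b≤a
g: translate: b→-10 (≡294 mod 38), so (19,294,1151)→(19,-10,15)
g: flip: (19,-10,15)→(15,10,19)
g: reduced (well bottom): (15,10,19) with a≤c, −a<b≤a
reduced forms (15, 10, 19) vs (15, 10, 19) ⇒ equivalent

yes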